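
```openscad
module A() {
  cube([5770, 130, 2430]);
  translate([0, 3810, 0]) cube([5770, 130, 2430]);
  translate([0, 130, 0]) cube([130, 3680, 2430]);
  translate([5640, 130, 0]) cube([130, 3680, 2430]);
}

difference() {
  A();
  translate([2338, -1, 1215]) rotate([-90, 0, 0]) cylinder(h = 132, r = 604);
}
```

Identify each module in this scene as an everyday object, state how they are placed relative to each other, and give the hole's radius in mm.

A is a house frame. The house frame has a circular hole through its front wall. The hole's radius is 604 mm.

The subtracted cylinder has r = 604 mm.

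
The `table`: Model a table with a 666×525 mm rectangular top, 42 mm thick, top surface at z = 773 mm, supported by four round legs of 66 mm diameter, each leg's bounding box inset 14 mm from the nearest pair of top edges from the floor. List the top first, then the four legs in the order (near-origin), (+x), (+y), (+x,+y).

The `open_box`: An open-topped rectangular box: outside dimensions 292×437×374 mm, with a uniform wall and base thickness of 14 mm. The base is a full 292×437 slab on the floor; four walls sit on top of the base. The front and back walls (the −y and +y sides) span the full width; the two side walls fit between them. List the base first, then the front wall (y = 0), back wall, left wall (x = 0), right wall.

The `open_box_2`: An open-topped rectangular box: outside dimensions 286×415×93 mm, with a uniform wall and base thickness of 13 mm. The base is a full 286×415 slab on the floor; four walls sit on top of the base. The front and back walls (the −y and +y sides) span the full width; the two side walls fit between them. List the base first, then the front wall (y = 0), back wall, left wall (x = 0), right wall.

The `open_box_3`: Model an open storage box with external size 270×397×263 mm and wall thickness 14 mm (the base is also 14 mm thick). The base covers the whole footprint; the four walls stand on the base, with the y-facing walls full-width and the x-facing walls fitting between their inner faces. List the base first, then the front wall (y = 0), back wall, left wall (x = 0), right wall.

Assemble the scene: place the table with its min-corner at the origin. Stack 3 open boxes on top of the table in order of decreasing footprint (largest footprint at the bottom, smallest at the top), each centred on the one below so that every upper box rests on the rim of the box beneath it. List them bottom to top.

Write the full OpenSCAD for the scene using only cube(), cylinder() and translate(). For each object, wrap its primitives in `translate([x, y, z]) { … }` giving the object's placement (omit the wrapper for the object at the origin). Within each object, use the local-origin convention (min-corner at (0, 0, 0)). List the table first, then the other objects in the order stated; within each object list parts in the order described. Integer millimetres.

translate([0, 0, 731]) cube([666, 525, 42]);
translate([47, 47, 0]) cylinder(h = 731, r = 33);
translate([619, 47, 0]) cylinder(h = 731, r = 33);
translate([47, 478, 0]) cylinder(h = 731, r = 33);
translate([619, 478, 0]) cylinder(h = 731, r = 33);
translate([187, 44, 773]) {
  cube([292, 437, 14]);
  translate([0, 0, 14]) cube([292, 14, 360]);
  translate([0, 423, 14]) cube([292, 14, 360]);
  translate([0, 14, 14]) cube([14, 409, 360]);
  translate([278, 14, 14]) cube([14, 409, 360]);
}
translate([190, 55, 1147]) {
  cube([286, 415, 13]);
  translate([0, 0, 13]) cube([286, 13, 80]);
  translate([0, 402, 13]) cube([286, 13, 80]);
  translate([0, 13, 13]) cube([13, 389, 80]);
  translate([273, 13, 13]) cube([13, 389, 80]);
}
translate([198, 64, 1240]) {
  cube([270, 397, 14]);
  translate([0, 0, 14]) cube([270, 14, 249]);
  translate([0, 383, 14]) cube([270, 14, 249]);
  translate([0, 14, 14]) cube([14, 369, 249]);
  translate([256, 14, 14]) cube([14, 369, 249]);
}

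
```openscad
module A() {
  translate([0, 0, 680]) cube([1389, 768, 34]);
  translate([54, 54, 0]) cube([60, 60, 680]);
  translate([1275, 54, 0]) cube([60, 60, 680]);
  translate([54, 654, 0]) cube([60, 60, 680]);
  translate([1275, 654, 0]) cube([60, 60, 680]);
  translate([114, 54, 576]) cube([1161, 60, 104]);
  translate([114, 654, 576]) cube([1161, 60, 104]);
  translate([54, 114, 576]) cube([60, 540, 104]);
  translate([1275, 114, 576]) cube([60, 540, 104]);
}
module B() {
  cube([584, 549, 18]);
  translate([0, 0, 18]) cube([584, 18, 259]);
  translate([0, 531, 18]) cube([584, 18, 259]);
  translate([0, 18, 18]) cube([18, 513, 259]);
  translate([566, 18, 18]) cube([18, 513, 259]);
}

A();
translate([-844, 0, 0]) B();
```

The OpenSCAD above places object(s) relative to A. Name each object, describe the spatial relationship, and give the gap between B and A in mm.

A is a table. B is an open box. The open box is on the floor beside the table on its −x side. The gap between the open box and the table is 260 mm.

The open box's nearest face is 260 mm from the table's −x face.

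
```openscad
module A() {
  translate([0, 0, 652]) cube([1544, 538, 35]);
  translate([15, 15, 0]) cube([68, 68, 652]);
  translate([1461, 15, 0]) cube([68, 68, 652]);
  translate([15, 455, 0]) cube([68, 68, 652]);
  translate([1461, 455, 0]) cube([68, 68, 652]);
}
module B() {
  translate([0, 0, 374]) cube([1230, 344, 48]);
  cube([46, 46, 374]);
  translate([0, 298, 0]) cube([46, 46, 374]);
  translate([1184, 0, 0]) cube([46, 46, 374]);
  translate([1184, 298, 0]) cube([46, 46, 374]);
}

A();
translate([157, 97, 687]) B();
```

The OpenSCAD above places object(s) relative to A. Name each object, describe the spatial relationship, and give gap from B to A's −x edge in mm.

A is a table. B is a bench. The bench is on top of the table, centred. The gap from the bench to the table's −x edge is 157 mm.

The bench's min-x is at 157; the table's min-x is 0; gap = 157 mm.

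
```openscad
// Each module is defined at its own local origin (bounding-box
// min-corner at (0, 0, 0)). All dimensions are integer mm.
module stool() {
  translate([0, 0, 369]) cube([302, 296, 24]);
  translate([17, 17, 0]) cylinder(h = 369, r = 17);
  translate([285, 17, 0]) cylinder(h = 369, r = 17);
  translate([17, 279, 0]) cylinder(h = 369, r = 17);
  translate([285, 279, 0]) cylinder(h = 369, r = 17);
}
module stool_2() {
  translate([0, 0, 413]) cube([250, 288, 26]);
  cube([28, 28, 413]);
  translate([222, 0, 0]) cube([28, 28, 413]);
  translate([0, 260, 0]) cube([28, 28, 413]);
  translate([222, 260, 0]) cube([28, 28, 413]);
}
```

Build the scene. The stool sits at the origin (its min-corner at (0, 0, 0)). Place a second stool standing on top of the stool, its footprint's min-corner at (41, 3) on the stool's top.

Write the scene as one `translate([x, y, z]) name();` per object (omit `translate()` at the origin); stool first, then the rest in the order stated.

stool();
translate([41, 3, 393]) stool_2();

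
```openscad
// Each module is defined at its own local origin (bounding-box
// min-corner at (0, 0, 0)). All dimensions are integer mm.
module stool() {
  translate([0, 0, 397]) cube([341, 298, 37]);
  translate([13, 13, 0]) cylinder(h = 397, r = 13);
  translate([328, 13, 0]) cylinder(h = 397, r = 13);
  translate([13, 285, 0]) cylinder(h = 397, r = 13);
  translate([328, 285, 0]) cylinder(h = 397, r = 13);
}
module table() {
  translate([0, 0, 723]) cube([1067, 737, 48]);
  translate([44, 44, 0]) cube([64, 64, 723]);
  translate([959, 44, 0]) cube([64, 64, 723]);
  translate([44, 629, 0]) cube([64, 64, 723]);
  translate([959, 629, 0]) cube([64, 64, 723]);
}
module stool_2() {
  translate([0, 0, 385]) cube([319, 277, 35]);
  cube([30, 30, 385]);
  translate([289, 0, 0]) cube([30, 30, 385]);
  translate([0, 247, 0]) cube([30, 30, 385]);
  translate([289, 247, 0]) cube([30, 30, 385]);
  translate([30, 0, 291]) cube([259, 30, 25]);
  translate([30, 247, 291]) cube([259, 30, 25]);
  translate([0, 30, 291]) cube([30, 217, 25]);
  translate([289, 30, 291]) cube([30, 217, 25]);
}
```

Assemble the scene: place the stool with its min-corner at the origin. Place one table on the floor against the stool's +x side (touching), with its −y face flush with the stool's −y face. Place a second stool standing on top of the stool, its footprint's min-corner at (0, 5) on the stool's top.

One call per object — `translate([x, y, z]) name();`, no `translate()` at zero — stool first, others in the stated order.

stool();
translate([341, 0, 0]) table();
translate([0, 5, 434]) stool_2();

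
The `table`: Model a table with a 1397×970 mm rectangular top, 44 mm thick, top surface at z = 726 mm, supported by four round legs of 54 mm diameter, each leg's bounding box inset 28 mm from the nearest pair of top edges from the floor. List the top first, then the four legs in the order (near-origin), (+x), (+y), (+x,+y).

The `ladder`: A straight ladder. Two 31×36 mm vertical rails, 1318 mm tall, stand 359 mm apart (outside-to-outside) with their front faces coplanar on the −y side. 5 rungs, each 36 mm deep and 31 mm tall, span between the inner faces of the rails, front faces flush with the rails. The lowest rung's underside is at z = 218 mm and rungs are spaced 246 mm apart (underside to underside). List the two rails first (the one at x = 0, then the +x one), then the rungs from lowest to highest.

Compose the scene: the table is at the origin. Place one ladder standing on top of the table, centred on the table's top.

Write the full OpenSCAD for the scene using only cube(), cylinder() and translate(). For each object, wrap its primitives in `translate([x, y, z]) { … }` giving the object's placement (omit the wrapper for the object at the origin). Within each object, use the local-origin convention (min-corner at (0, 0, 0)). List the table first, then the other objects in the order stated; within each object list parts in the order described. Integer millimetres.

translate([0, 0, 682]) cube([1397, 970, 44]);
translate([55, 55, 0]) cylinder(h = 682, r = 27);
translate([1342, 55, 0]) cylinder(h = 682, r = 27);
translate([55, 915, 0]) cylinder(h = 682, r = 27);
translate([1342, 915, 0]) cylinder(h = 682, r = 27);
translate([519, 467, 726]) {
  cube([31, 36, 1318]);
  translate([328, 0, 0]) cube([31, 36, 1318]);
  translate([31, 0, 218]) cube([297, 36, 31]);
  translate([31, 0, 464]) cube([297, 36, 31]);
  translate([31, 0, 710]) cube([297, 36, 31]);
  translate([31, 0, 956]) cube([297, 36, 31]);
  translate([31, 0, 1202]) cube([297, 36, 31]);
}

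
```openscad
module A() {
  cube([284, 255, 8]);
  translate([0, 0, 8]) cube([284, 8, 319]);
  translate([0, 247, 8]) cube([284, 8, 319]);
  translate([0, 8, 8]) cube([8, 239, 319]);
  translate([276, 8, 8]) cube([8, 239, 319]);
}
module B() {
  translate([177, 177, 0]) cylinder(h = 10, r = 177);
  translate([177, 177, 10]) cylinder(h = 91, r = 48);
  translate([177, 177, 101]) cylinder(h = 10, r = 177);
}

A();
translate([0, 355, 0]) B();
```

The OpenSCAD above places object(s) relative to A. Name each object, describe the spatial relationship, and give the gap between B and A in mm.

The spool's nearest face is 100 mm from the open box's +y face.

A is an open box. B is a spool. The spool is on the floor beside the open box on its +y side. The gap between the spool and the open box is 100 mm.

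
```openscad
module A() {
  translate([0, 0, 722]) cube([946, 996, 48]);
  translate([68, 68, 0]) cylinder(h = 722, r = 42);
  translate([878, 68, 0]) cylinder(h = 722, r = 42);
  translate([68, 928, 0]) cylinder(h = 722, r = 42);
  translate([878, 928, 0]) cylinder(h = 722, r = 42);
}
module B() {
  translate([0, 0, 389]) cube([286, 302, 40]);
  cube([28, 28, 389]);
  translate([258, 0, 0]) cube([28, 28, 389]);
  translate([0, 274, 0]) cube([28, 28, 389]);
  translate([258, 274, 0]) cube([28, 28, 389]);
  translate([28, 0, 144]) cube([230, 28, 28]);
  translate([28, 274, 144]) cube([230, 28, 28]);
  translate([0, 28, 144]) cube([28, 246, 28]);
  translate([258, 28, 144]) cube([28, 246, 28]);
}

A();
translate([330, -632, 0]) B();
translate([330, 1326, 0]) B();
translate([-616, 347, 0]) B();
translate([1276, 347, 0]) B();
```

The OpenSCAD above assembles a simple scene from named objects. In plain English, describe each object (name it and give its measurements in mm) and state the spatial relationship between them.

A is a table with a 946×996 mm rectangular top, 48 mm thick, top surface at z = 770 mm, supported by four round legs of 84 mm diameter, each leg's bounding box inset 26 mm from the nearest pair of top edges, running from the floor.

B is a four-legged stool. The seat is 286×302 mm, 40 mm thick, top at z = 429 mm. It stands on four square legs, each 28×28 mm in cross-section, from z = 0 to the seat underside, each flush with a corner of the seat. Four stretchers, 28 mm wide and 28 mm tall, connect adjacent legs with their undersides at z = 144 mm, each running between the inner faces of the legs it joins and aligned with the legs' outer faces on the other axis.

Four stools sit around the table at the −y, +y, −x, +x sides.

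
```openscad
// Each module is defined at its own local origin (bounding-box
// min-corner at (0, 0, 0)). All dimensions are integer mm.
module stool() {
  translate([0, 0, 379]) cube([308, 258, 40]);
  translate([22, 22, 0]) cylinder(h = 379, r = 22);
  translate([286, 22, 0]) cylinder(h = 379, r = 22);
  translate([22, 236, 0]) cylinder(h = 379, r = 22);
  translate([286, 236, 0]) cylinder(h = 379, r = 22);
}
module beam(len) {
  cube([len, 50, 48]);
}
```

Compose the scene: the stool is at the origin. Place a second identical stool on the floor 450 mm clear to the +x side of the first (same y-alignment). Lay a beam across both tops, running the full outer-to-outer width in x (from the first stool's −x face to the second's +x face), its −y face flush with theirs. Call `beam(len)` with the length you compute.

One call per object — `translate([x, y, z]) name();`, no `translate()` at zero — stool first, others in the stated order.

stool();
translate([758, 0, 0]) stool();
translate([0, 0, 419]) beam(1066);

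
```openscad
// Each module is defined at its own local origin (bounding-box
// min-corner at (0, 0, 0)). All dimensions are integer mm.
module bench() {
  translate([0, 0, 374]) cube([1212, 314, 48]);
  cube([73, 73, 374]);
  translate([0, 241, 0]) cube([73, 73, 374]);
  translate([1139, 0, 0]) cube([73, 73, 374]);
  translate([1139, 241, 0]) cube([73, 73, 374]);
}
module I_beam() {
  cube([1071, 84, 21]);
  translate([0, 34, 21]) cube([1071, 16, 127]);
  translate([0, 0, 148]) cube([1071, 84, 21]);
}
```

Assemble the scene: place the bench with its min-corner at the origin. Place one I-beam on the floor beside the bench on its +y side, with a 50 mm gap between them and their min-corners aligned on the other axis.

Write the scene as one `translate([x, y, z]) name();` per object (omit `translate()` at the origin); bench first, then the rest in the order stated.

bench();
translate([0, 364, 0]) I_beam();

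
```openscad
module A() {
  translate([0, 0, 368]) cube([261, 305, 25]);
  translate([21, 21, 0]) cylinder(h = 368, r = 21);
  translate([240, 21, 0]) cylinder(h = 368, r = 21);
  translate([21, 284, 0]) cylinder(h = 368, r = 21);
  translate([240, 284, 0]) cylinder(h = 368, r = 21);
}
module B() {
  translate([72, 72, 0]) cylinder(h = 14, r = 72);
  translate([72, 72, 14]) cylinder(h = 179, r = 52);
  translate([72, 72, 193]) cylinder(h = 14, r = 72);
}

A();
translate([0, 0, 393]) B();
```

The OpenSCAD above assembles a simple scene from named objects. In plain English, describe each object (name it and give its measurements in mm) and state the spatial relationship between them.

A is a simple wooden stool: a rectangular seat 261 mm (x) by 305 mm (y), 25 mm thick, top face at z = 393 mm, on four round legs, each 42 mm in diameter. The legs rest on z = 0, each leg's axis is inset half a diameter from the nearest pair of seat edges (so the leg's bounding box is flush with the corner).

B is a spool: two coaxial disc flanges of radius 72 mm and thickness 14 mm, joined by a core cylinder of radius 52 mm and height 179 mm. The lower flange rests on z = 0 and the three cylinders share a vertical axis.

The spool is on top of the stool.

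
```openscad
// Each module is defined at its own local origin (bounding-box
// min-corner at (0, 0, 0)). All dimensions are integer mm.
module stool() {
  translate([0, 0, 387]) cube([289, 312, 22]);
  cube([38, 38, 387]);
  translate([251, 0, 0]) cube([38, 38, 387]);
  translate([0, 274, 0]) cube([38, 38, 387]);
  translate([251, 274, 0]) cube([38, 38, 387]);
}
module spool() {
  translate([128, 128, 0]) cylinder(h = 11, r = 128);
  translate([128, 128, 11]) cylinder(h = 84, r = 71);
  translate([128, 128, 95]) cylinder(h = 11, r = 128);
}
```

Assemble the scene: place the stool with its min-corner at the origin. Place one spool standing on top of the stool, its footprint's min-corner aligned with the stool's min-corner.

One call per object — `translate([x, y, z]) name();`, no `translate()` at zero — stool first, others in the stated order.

stool();
translate([0, 0, 409]) spool();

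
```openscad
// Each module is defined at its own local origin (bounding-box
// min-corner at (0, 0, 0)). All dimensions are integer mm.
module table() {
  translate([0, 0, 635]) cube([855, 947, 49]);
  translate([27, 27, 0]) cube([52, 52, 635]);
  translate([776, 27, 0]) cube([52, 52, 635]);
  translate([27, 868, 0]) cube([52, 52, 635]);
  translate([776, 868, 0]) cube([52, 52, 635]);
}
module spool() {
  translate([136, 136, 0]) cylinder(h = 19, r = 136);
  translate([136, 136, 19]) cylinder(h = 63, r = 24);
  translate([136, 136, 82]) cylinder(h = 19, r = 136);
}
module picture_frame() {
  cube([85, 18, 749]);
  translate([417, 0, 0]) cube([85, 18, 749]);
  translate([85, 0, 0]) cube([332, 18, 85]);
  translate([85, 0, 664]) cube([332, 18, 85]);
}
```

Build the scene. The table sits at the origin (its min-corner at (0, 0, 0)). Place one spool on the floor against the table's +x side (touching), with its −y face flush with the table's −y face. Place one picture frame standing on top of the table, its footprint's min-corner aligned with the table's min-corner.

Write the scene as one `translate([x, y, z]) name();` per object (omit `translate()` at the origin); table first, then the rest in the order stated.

table();
translate([855, 0, 0]) spool();
translate([0, 0, 684]) picture_frame();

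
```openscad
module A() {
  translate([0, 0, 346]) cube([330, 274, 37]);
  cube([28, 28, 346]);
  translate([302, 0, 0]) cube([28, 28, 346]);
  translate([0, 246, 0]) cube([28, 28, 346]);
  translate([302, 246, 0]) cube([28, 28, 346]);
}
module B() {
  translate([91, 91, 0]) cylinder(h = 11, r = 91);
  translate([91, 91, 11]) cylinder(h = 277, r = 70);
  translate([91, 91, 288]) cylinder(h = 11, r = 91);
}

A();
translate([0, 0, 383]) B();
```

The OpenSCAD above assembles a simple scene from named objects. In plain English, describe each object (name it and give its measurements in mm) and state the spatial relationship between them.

A is a simple wooden stool: a rectangular seat 330 mm (x) by 274 mm (y), 37 mm thick, top face at z = 383 mm, on four square legs, each 28×28 mm in cross-section. The legs rest on z = 0, each flush with a corner of the seat.

B is a spool: two coaxial disc flanges of radius 91 mm and thickness 11 mm, joined by a core cylinder of radius 70 mm and height 277 mm. The lower flange rests on z = 0 and the three cylinders share a vertical axis.

The spool is on top of the stool.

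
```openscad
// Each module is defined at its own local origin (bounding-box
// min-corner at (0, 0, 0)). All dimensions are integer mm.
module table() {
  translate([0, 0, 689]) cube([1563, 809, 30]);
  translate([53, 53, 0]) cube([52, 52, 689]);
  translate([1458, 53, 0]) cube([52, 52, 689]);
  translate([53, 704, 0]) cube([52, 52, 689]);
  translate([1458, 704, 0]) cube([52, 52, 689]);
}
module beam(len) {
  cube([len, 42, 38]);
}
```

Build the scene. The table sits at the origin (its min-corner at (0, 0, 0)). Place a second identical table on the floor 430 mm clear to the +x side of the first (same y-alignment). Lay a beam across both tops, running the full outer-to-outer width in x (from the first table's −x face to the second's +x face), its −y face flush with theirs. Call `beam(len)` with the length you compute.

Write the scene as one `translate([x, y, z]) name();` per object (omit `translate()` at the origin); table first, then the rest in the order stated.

table();
translate([1993, 0, 0]) table();
translate([0, 0, 719]) beam(3556);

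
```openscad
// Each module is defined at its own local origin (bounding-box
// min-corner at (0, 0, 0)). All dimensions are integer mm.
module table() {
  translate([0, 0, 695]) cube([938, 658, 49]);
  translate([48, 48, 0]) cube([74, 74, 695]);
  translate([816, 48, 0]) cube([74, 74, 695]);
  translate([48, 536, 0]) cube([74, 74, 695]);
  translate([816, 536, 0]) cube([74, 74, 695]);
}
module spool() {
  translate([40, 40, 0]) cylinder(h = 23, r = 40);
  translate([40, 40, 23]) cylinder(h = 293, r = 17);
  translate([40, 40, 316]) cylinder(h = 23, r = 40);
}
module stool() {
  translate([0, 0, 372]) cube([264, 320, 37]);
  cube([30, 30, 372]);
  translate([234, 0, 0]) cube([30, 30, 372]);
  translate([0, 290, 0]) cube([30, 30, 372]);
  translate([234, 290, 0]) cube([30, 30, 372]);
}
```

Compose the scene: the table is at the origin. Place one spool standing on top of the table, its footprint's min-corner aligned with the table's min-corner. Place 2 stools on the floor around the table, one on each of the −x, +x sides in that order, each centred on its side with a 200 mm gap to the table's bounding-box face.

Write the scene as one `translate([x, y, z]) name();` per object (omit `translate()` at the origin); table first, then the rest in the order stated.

table();
translate([0, 0, 744]) spool();
translate([-464, 169, 0]) stool();
translate([1138, 169, 0]) stool();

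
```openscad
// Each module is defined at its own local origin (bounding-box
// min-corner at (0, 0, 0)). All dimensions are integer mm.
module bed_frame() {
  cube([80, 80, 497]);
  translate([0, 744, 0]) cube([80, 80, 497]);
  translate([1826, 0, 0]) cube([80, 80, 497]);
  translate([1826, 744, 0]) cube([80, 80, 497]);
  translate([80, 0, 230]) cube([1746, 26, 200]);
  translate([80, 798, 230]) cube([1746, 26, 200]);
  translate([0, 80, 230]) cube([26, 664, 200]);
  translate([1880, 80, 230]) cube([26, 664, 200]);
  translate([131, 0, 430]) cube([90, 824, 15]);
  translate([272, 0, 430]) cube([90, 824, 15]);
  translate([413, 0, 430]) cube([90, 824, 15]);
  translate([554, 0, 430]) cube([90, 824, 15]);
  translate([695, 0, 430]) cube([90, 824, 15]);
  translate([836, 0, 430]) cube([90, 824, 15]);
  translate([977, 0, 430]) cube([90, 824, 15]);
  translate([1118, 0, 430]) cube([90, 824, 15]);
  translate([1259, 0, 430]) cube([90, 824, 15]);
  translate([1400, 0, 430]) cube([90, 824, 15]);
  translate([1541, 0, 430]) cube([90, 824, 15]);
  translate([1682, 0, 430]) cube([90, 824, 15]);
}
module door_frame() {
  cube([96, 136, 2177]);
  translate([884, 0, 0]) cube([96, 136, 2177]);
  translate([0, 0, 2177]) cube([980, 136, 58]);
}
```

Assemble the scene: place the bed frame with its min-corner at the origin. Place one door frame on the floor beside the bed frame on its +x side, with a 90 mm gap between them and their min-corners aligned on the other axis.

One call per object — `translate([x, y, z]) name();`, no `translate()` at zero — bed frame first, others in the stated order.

bed_frame();
translate([1996, 0, 0]) door_frame();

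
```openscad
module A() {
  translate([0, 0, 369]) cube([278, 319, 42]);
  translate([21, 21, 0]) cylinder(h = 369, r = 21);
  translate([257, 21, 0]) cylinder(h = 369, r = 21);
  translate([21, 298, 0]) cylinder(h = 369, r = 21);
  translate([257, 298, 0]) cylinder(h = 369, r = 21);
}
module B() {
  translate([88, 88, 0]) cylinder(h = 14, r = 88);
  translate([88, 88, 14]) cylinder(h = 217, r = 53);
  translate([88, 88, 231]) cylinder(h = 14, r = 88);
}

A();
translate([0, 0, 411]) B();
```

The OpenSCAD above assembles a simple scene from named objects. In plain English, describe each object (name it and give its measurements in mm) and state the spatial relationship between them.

A is a four-legged stool. The seat is 278×319 mm, 42 mm thick, top at z = 411 mm. It stands on four round legs, each 42 mm in diameter, from z = 0 to the seat underside, each leg's axis is inset half a diameter from the nearest pair of seat edges (so the leg's bounding box is flush with the corner).

B is a spool: two coaxial disc flanges of radius 88 mm and thickness 14 mm, joined by a core cylinder of radius 53 mm and height 217 mm. The lower flange rests on z = 0 and the three cylinders share a vertical axis.

The spool is on top of the stool.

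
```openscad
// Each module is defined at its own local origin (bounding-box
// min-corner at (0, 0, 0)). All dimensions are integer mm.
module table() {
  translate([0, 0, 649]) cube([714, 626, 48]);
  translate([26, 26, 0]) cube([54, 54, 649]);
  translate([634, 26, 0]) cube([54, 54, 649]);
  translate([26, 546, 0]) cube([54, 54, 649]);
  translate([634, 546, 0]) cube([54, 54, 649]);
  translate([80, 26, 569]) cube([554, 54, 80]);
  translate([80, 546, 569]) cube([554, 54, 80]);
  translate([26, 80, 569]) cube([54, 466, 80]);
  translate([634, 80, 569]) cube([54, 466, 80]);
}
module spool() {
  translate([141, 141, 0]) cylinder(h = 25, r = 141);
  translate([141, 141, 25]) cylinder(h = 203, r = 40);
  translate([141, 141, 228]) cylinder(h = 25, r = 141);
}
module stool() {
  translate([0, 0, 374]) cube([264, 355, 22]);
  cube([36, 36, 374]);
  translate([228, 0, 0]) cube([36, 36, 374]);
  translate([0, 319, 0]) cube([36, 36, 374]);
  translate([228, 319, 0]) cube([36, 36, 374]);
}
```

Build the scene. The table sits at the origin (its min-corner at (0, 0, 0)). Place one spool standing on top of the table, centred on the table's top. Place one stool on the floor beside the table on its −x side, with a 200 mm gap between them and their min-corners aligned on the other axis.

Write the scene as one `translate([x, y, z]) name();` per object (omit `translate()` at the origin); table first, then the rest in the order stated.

table();
translate([216, 172, 697]) spool();
translate([-464, 0, 0]) stool();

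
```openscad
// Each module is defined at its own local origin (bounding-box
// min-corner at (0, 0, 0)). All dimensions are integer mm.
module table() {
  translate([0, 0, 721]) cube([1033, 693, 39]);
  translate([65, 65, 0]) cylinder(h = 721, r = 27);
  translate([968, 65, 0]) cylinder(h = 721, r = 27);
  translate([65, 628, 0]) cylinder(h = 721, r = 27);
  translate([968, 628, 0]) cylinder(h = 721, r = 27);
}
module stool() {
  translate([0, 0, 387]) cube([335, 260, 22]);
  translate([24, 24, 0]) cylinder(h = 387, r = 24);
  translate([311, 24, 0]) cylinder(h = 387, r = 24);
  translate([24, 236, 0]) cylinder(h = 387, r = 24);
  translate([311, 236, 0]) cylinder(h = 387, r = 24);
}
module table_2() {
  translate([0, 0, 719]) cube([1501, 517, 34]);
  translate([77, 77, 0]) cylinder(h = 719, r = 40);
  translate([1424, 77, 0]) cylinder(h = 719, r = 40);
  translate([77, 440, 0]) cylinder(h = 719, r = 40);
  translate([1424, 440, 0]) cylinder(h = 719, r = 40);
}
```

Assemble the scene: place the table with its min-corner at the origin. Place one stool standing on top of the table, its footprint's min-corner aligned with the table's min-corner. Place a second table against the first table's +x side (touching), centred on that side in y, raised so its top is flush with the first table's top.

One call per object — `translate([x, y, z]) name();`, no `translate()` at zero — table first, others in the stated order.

table();
translate([0, 0, 760]) stool();
translate([1033, 88, 7]) table_2();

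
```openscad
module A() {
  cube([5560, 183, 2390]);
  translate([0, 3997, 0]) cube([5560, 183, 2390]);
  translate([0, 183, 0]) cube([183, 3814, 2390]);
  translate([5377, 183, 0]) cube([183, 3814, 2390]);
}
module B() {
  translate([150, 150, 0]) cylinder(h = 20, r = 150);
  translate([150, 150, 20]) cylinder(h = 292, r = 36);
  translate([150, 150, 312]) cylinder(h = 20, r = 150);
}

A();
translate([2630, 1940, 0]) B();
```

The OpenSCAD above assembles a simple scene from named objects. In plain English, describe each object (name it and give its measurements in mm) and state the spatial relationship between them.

A is a box-shaped house frame (walls only): outside footprint 5560×4180 mm, wall height 2390 mm, wall thickness 183 mm. The two y-facing walls run the full x-width; the two x-facing walls fit between the inner faces of the y-facing walls.

B is a spool: two coaxial disc flanges of radius 150 mm and thickness 20 mm, joined by a core cylinder of radius 36 mm and height 292 mm. The lower flange rests on z = 0 and the three cylinders share a vertical axis.

The spool sits inside the house frame, centred.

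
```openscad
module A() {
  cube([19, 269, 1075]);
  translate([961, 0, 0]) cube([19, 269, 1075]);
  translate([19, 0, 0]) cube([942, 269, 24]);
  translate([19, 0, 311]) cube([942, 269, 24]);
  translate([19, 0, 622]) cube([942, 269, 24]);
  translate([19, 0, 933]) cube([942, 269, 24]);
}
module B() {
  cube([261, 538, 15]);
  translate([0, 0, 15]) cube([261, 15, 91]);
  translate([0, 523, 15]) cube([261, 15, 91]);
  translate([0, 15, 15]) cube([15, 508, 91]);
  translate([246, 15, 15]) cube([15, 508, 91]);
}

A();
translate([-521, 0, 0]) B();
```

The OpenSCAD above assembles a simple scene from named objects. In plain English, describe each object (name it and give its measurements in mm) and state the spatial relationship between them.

A is an open bookshelf. Two side panels, each 19 mm thick, 269 mm deep and 1075 mm tall, stand 980 mm apart (outside-to-outside). Between them sit 4 shelves, each 24 mm thick and 269 mm deep, spanning the full gap between the sides. The bottom shelf rests on the floor (its underside at z = 0) and the clear gap between one shelf's top and the next shelf's underside is 287 mm.

B is an open-topped rectangular box: outside dimensions 261×538×106 mm, with a uniform wall and base thickness of 15 mm. The base is a full 261×538 slab on the floor; four walls sit on top of the base. The front and back walls (the −y and +y sides) span the full width; the two side walls fit between them.

The open box is on the floor beside the bookshelf on its −x side.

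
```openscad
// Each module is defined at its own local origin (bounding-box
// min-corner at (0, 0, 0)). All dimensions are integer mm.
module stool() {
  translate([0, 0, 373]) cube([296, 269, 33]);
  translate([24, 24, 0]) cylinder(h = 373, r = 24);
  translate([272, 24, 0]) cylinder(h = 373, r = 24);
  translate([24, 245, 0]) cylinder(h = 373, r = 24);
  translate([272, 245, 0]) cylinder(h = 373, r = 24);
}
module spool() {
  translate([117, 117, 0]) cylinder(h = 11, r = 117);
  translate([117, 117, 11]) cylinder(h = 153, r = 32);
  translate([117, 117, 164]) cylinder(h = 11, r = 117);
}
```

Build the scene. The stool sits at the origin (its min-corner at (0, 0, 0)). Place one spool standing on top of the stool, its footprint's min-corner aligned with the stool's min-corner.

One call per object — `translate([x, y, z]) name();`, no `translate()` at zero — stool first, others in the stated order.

stool();
translate([0, 0, 406]) spool();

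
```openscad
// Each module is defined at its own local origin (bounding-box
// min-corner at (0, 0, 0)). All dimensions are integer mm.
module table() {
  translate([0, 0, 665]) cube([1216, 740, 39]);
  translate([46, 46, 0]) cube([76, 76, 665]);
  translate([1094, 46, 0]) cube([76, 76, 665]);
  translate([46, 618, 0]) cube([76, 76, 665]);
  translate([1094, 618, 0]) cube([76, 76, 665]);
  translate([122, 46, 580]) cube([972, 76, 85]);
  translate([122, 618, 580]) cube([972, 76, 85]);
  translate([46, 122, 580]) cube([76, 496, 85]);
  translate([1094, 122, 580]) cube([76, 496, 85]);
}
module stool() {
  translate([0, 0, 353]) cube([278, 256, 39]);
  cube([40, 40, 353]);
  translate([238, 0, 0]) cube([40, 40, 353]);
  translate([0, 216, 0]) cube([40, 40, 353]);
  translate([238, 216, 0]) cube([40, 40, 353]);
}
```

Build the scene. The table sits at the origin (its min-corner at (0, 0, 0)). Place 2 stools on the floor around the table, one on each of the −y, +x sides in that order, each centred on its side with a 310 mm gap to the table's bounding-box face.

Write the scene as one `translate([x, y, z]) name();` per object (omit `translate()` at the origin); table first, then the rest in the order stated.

table();
translate([469, -566, 0]) stool();
translate([1526, 242, 0]) stool();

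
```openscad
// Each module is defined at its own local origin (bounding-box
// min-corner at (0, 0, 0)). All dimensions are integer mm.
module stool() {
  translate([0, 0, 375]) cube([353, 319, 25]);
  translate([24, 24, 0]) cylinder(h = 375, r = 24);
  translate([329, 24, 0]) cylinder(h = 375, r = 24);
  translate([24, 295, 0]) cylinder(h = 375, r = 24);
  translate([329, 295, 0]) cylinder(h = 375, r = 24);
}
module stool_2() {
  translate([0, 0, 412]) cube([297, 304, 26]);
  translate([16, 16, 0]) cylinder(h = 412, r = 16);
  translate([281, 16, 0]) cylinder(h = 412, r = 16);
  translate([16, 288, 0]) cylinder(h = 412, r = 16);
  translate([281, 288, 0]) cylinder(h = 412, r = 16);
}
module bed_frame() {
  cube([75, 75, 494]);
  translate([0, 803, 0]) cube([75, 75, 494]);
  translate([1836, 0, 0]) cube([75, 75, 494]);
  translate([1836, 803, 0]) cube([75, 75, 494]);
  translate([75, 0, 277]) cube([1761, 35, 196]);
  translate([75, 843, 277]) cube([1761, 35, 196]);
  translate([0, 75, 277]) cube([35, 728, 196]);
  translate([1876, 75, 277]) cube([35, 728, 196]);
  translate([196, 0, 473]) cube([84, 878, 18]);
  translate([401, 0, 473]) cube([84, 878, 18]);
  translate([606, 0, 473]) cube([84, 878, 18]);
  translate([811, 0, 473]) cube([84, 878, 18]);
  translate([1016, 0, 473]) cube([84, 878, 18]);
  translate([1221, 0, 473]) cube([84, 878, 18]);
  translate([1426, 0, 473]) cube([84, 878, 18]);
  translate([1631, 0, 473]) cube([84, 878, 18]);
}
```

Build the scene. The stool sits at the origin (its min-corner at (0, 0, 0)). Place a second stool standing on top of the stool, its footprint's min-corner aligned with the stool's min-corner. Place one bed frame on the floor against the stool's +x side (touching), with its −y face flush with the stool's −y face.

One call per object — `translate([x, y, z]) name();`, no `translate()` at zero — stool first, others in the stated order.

stool();
translate([0, 0, 400]) stool_2();
translate([353, 0, 0]) bed_frame();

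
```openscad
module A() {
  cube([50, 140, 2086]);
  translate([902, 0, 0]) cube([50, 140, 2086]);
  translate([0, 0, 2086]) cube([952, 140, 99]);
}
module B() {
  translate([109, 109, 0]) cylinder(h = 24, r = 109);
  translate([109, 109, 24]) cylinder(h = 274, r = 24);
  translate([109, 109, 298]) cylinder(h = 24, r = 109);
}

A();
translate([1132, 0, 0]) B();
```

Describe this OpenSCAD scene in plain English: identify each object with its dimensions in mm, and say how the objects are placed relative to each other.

A is a rectangular door frame: two vertical jambs of 50×140 mm section, 2086 mm tall, with a clear opening 852 mm wide between their inner faces. A header 99 mm tall and 140 mm deep lies on top of the jambs and spans the full outside width.

B is a spool: two coaxial disc flanges of radius 109 mm and thickness 24 mm, joined by a core cylinder of radius 24 mm and height 274 mm. The lower flange rests on z = 0 and the three cylinders share a vertical axis.

The spool is on the floor beside the door frame on its +x side.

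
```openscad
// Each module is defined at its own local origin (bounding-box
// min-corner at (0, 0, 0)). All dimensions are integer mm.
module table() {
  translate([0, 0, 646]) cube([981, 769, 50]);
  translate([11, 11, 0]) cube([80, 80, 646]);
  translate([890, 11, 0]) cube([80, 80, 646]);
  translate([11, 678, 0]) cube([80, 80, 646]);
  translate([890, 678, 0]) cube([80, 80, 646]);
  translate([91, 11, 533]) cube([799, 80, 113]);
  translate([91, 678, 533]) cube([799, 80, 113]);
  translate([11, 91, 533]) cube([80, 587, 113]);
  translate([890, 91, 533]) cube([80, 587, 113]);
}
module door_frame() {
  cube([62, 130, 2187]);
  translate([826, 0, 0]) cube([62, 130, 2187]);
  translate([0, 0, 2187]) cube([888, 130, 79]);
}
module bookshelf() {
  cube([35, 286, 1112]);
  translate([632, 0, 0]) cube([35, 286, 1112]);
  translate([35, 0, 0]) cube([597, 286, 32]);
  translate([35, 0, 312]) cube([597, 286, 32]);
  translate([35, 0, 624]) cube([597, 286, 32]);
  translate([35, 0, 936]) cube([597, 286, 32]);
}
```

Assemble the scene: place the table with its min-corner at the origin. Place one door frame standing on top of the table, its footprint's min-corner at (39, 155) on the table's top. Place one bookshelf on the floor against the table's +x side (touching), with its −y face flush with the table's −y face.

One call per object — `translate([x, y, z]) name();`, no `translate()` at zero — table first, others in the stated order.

table();
translate([39, 155, 696]) door_frame();
translate([981, 0, 0]) bookshelf();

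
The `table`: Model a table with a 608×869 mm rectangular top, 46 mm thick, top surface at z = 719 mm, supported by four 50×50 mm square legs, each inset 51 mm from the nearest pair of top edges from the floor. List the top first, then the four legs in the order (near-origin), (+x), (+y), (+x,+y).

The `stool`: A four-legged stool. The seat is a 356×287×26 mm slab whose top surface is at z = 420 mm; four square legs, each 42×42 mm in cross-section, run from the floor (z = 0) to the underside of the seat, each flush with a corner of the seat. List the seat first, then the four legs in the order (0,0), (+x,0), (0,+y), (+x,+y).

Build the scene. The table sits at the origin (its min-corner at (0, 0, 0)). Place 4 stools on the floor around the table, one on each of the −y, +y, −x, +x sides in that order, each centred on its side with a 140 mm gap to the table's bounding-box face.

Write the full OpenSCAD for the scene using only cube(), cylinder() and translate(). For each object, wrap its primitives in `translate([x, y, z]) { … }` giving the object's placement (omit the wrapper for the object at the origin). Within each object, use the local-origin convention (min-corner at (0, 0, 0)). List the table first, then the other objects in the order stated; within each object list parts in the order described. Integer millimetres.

translate([0, 0, 673]) cube([608, 869, 46]);
translate([51, 51, 0]) cube([50, 50, 673]);
translate([507, 51, 0]) cube([50, 50, 673]);
translate([51, 768, 0]) cube([50, 50, 673]);
translate([507, 768, 0]) cube([50, 50, 673]);
translate([126, -427, 0]) {
  translate([0, 0, 394]) cube([356, 287, 26]);
  cube([42, 42, 394]);
  translate([314, 0, 0]) cube([42, 42, 394]);
  translate([0, 245, 0]) cube([42, 42, 394]);
  translate([314, 245, 0]) cube([42, 42, 394]);
}
translate([126, 1009, 0]) {
  translate([0, 0, 394]) cube([356, 287, 26]);
  cube([42, 42, 394]);
  translate([314, 0, 0]) cube([42, 42, 394]);
  translate([0, 245, 0]) cube([42, 42, 394]);
  translate([314, 245, 0]) cube([42, 42, 394]);
}
translate([-496, 291, 0]) {
  translate([0, 0, 394]) cube([356, 287, 26]);
  cube([42, 42, 394]);
  translate([314, 0, 0]) cube([42, 42, 394]);
  translate([0, 245, 0]) cube([42, 42, 394]);
  translate([314, 245, 0]) cube([42, 42, 394]);
}
translate([748, 291, 0]) {
  translate([0, 0, 394]) cube([356, 287, 26]);
  cube([42, 42, 394]);
  translate([314, 0, 0]) cube([42, 42, 394]);
  translate([0, 245, 0]) cube([42, 42, 394]);
  translate([314, 245, 0]) cube([42, 42, 394]);
}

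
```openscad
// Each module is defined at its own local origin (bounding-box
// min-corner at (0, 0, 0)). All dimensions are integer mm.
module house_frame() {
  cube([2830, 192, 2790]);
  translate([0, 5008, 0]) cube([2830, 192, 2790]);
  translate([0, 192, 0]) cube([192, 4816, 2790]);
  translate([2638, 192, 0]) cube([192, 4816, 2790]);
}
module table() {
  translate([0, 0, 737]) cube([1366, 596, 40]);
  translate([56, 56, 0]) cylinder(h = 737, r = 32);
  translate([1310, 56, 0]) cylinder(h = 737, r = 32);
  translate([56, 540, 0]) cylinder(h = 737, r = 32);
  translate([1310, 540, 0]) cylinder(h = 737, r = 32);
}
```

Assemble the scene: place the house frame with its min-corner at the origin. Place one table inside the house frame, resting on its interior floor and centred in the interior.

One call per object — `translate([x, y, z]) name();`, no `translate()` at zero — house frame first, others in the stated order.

house_frame();
translate([732, 2302, 0]) table();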